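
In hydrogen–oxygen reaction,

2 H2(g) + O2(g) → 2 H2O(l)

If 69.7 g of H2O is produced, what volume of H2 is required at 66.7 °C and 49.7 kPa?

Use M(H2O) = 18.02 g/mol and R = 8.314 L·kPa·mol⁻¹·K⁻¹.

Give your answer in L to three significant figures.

n(H2O) = 69.70 / 18.02 = 3.868 mol
n(H2) = (2/2) × 3.868 = 3.868 mol
V = nRT/P = 3.868 × 8.314 × 339.85 / 49.7 = 219.9 L

220 L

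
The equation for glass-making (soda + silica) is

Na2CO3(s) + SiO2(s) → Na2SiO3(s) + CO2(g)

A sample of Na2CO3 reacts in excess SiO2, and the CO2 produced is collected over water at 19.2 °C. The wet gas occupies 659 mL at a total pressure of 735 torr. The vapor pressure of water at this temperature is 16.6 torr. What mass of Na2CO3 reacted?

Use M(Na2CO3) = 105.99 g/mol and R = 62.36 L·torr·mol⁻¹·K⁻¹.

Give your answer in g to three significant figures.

2.75 g

P(CO2) = 735 − 16.6 = 718.4 torr
n(CO2) = PV/RT = (718.4 × 0.6590) / (62.36 × 292.35) = 0.02597 mol
n(Na2CO3) = (1/1) × 0.02597 = 0.02597 mol
m(Na2CO3) = 0.02597 × 105.99 = 2.753 g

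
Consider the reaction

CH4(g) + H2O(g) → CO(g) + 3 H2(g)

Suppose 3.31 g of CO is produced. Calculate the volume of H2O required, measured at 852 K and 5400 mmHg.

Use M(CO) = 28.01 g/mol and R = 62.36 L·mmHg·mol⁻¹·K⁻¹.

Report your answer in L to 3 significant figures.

n(CO) = 3.310 / 28.01 = 0.1182 mol
n(H2O) = (1/1) × 0.1182 = 0.1182 mol
V = nRT/P = 0.1182 × 62.36 × 852 / 5400 = 1.163 L

1.16 L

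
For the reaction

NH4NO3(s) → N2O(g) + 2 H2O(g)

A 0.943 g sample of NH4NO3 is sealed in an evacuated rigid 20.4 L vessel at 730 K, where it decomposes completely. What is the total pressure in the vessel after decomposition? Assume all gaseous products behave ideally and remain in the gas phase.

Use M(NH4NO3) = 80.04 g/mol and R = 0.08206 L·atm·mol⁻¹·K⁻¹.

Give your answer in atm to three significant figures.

0.104 atm

n(NH4NO3) = 0.943 / 80.04 = 0.01178 mol
n(gas produced) = (3/1) × 0.01178 = 0.03534 mol
P = nRT/V = 0.03534 × 0.08206 × 730 / 20.4 = 0.1038 atm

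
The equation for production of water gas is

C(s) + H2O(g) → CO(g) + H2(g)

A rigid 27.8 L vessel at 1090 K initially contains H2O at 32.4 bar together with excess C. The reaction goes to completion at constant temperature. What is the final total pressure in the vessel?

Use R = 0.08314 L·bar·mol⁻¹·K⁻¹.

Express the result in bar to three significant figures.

Since T and V are fixed, P_final/P_initial = n_final/n_initial = 2/1.
P_final = (2/1) × 32.4 = 64.80 bar

64.8 bar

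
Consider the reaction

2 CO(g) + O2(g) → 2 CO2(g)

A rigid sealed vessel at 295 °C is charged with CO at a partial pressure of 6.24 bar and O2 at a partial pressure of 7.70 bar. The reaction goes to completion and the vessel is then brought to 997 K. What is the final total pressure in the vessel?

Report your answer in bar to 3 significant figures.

19.0 bar

At constant V, partial pressures at 295 °C are proportional to moles, so apply stoichiometry directly to pressures.
P(O2) required for 6.24 bar of CO = (1/2) × 6.24 = 3.120 bar; available 7.70 bar, so CO is limiting.
P(O2) remaining = 7.70 − (1/2) × 6.24 = 4.580 bar
P(gaseous products) = (2)/2 × 6.24 = 6.240 bar
P_total at 295 °C = 4.580 + 6.240 = 10.82 bar
Scaling to 997 K: P = 10.82 × 997/568.15 = 18.99 bar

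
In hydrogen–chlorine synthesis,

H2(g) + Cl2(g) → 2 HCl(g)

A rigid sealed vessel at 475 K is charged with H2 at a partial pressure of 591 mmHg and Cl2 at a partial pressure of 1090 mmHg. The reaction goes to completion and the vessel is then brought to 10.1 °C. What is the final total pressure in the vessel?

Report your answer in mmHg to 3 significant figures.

At constant V, partial pressures at 475 K are proportional to moles, so apply stoichiometry directly to pressures.
P(Cl2) required for 591 mmHg of H2 = (1/1) × 591 = 591.0 mmHg; available 1090 mmHg, so H2 is limiting.
P(Cl2) remaining = 1090 − (1/1) × 591 = 499.0 mmHg
P(gaseous products) = (2)/1 × 591 = 1182 mmHg
P_total at 475 K = 499.0 + 1182 = 1681 mmHg
Scaling to 10.1 °C: P = 1681 × 283.25/475 = 1002 mmHg

1000 mmHg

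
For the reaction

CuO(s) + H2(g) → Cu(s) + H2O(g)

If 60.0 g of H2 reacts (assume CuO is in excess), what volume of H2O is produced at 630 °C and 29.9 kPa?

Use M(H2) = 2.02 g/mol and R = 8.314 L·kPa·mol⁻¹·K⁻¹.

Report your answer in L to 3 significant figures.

7460 L

n(H2) = 60.00 / 2.02 = 29.70 mol
n(H2O) = (1/1) × 29.70 = 29.70 mol
V = nRT/P = 29.70 × 8.314 × 903.15 / 29.9 = 7459 L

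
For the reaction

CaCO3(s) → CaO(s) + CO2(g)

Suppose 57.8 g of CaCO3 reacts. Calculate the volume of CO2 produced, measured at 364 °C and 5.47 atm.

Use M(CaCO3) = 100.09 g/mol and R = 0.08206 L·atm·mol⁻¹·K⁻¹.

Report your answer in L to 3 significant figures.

n(CaCO3) = 57.80 / 100.09 = 0.5775 mol
n(CO2) = (1/1) × 0.5775 = 0.5775 mol
V = nRT/P = 0.5775 × 0.08206 × 637.15 / 5.47 = 5.520 L

5.52 L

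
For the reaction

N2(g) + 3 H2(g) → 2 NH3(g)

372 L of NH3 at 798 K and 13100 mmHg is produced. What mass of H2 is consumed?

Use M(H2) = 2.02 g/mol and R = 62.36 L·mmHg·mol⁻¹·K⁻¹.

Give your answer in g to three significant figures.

n(NH3) = PV/RT = (13100 × 372) / (62.36 × 798) = 97.93 mol
n(H2) = (3/2) × 97.93 = 146.9 mol
m(H2) = 146.9 × 2.02 = 296.7 g

297 g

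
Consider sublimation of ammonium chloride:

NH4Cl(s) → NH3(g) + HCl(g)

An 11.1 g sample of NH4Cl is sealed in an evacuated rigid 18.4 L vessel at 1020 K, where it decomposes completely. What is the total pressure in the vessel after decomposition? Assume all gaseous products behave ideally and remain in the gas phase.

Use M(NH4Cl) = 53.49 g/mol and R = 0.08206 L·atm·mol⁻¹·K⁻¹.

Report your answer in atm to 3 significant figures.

n(NH4Cl) = 11.1 / 53.49 = 0.2075 mol
n(gas produced) = (2/1) × 0.2075 = 0.4150 mol
P = nRT/V = 0.4150 × 0.08206 × 1020 / 18.4 = 1.888 atm

1.89 atm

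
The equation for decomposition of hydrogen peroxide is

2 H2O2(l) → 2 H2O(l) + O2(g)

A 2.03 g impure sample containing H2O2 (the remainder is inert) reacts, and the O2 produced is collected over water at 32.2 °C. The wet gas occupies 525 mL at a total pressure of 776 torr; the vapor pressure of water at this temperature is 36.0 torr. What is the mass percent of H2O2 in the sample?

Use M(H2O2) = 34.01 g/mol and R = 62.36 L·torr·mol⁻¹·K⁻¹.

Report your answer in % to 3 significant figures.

P(O2) = 776 − 36.0 = 740.0 torr
n(O2) = PV/RT = (740.0 × 0.5250) / (62.36 × 305.35) = 0.02040 mol
n(H2O2) = (2/1) × 0.02040 = 0.04080 mol
m(H2O2) = 0.04080 × 34.01 = 1.388 g
%H2O2 = 1.388 / 2.03 × 100 = 68.37%

68.4 %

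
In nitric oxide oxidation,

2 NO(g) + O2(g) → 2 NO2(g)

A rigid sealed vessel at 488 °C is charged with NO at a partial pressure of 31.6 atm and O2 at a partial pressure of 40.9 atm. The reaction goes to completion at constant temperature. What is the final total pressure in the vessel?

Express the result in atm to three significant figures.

With V and T fixed, P_i ∝ n_i, so the mole ratios apply directly to partial pressures at 488 °C.
P(O2) required for 31.6 atm of NO = (1/2) × 31.6 = 15.80 atm; available 40.9 atm, so NO is limiting.
P(O2) remaining = 40.9 − (1/2) × 31.6 = 25.10 atm
P(gaseous products) = (2)/2 × 31.6 = 31.60 atm
P_total at 488 °C = 25.10 + 31.60 = 56.70 atm

56.7 atm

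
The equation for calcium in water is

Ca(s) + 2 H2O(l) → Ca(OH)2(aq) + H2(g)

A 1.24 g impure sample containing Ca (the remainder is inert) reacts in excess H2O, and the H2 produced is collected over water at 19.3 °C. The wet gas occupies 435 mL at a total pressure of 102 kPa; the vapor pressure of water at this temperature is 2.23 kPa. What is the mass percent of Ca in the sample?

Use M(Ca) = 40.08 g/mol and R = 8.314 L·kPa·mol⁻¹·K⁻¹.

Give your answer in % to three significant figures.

57.7 %

P(H2) = 102 − 2.23 = 99.77 kPa
n(H2) = PV/RT = (99.77 × 0.4350) / (8.314 × 292.45) = 0.01785 mol
n(Ca) = (1/1) × 0.01785 = 0.01785 mol
m(Ca) = 0.01785 × 40.08 = 0.7154 g
%Ca = 0.7154 / 1.24 × 100 = 57.69%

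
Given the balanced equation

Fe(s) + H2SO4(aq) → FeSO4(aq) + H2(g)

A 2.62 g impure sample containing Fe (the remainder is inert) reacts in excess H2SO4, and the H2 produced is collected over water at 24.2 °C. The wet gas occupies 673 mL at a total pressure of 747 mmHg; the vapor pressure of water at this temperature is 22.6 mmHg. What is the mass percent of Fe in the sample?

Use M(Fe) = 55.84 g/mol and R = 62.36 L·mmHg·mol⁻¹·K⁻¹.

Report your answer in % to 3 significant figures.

P(H2) = 747 − 22.6 = 724.4 mmHg
n(H2) = PV/RT = (724.4 × 0.6730) / (62.36 × 297.35) = 0.02629 mol
n(Fe) = (1/1) × 0.02629 = 0.02629 mol
m(Fe) = 0.02629 × 55.84 = 1.468 g
%Fe = 1.468 / 2.62 × 100 = 56.03%

56.0 %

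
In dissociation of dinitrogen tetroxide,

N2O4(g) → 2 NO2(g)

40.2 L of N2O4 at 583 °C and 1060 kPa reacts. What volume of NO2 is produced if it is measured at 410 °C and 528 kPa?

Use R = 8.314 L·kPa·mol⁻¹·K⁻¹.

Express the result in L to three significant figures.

n(N2O4) = PV/RT = (1060 × 40.2) / (8.314 × 856.15) = 5.986 mol
n(NO2) = (2/1) × 5.986 = 11.97 mol
V = nRT/P = 11.97 × 8.314 × 683.15 / 528 = 128.8 L

129 L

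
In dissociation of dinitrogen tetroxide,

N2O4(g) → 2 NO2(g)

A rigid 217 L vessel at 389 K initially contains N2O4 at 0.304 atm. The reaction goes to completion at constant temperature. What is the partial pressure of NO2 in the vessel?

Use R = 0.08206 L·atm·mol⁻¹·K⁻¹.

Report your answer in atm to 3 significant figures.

n(N2O4)₀ = PV/RT = (0.304 × 217) / (0.08206 × 389) = 2.067 mol
n(NO2) = (2/1) × 2.067 = 4.134 mol
P(NO2) = nRT/V = 4.134 × 0.08206 × 389 / 217 = 0.6081 atm

0.608 atm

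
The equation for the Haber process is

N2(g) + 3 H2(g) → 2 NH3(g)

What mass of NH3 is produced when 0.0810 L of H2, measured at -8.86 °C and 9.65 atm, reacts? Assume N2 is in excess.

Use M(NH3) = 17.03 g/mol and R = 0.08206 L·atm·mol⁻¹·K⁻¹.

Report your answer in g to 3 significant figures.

n(H2) = PV/RT = (9.65 × 0.0810) / (0.08206 × 264.29) = 0.03604 mol
n(NH3) = (2/3) × 0.03604 = 0.02403 mol
m(NH3) = 0.02403 × 17.03 = 0.4092 g

0.409 g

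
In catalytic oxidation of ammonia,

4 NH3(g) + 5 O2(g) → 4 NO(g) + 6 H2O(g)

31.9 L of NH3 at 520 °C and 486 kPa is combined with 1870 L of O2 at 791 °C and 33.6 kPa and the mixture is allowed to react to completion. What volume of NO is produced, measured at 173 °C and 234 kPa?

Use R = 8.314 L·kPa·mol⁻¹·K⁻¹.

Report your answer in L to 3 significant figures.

37.3 L

n(NH3) = PV/RT = (486 × 31.9) / (8.314 × 793.15) = 2.351 mol
n(O2) = PV/RT = (33.6 × 1870) / (8.314 × 1064.15) = 7.102 mol
For 2.351 mol NH3, stoichiometry requires (5/4) × 2.351 = 2.939 mol O2; 7.102 mol is available, so NH3 is limiting.
n(NO) = (4/4) × 2.351 = 2.351 mol
V(NO) = nRT/P = 2.351 × 8.314 × 446.15 / 234 = 37.27 L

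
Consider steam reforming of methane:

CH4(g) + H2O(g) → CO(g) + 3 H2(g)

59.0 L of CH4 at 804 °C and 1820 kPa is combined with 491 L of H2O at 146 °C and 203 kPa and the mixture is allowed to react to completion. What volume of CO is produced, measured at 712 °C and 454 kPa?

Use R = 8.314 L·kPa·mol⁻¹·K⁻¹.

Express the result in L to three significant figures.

216 L

n(CH4) = PV/RT = (1820 × 59.0) / (8.314 × 1077.15) = 11.99 mol
n(H2O) = PV/RT = (203 × 491) / (8.314 × 419.15) = 28.60 mol
For 11.99 mol CH4, stoichiometry requires (1/1) × 11.99 = 11.99 mol H2O; 28.60 mol is available, so CH4 is limiting.
n(CO) = (1/1) × 11.99 = 11.99 mol
V(CO) = nRT/P = 11.99 × 8.314 × 985.15 / 454 = 216.3 L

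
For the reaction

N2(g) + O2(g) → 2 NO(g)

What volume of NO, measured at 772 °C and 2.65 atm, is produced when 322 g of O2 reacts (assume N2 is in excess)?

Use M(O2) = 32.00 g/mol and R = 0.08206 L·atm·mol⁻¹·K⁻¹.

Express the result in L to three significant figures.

651 L

n(O2) = 322.0 / 32.00 = 10.06 mol
n(NO) = (2/1) × 10.06 = 20.12 mol
V = nRT/P = 20.12 × 0.08206 × 1045.15 / 2.65 = 651.2 L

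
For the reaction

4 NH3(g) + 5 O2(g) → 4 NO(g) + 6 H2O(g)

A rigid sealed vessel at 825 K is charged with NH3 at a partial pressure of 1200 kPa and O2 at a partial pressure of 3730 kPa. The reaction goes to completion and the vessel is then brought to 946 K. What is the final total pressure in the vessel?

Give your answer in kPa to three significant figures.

With V and T fixed, P_i ∝ n_i, so the mole ratios apply directly to partial pressures at 825 K.
P(O2) required for 1200 kPa of NH3 = (5/4) × 1200 = 1500 kPa; available 3730 kPa, so NH3 is limiting.
P(O2) remaining = 3730 − (5/4) × 1200 = 2230 kPa
P(gaseous products) = (4+6)/4 × 1200 = 3000 kPa
P_total at 825 K = 2230 + 3000 = 5230 kPa
Scaling to 946 K: P = 5230 × 946/825 = 5997 kPa

6000 kPa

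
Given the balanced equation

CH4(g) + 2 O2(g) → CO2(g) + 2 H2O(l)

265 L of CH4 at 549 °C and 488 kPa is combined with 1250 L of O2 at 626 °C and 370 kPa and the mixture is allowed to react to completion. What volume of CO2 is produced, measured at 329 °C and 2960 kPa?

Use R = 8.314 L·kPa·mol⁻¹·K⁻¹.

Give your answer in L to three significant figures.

n(CH4) = PV/RT = (488 × 265) / (8.314 × 822.15) = 18.92 mol
n(O2) = PV/RT = (370 × 1250) / (8.314 × 899.15) = 61.87 mol
For 18.92 mol CH4, stoichiometry requires (2/1) × 18.92 = 37.84 mol O2; 61.87 mol is available, so CH4 is limiting.
n(CO2) = (1/1) × 18.92 = 18.92 mol
V(CO2) = nRT/P = 18.92 × 8.314 × 602.15 / 2960 = 32.00 L

32.0 L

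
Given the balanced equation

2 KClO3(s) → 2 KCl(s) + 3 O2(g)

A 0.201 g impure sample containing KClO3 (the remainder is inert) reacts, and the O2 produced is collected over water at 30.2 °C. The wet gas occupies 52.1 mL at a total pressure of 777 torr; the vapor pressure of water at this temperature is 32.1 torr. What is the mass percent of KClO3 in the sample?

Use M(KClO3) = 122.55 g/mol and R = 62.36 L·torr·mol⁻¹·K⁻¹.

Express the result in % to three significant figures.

83.4 %

P(O2) = 777 − 32.1 = 744.9 torr
n(O2) = PV/RT = (744.9 × 0.05210) / (62.36 × 303.35) = 0.002052 mol
n(KClO3) = (2/3) × 0.002052 = 0.001368 mol
m(KClO3) = 0.001368 × 122.55 = 0.1676 g
%KClO3 = 0.1676 / 0.201 × 100 = 83.38%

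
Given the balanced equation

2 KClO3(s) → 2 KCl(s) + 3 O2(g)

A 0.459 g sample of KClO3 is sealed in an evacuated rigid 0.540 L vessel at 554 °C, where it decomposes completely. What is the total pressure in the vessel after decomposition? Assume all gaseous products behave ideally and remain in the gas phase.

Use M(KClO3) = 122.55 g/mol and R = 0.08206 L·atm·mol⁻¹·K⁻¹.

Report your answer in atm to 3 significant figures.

n(KClO3) = 0.459 / 122.55 = 0.003745 mol
n(gas produced) = (3/2) × 0.003745 = 0.005618 mol
P = nRT/V = 0.005618 × 0.08206 × 827.15 / 0.540 = 0.7062 atm

0.706 atm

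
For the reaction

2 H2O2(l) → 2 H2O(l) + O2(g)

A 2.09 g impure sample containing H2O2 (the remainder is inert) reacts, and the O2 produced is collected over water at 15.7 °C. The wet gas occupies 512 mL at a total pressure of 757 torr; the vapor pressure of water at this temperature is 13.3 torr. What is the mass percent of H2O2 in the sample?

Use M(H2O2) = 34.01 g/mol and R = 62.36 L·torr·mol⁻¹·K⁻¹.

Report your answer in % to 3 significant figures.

P(O2) = 757 − 13.3 = 743.7 torr
n(O2) = PV/RT = (743.7 × 0.5120) / (62.36 × 288.85) = 0.02114 mol
n(H2O2) = (2/1) × 0.02114 = 0.04228 mol
m(H2O2) = 0.04228 × 34.01 = 1.438 g
%H2O2 = 1.438 / 2.09 × 100 = 68.80%

68.8 %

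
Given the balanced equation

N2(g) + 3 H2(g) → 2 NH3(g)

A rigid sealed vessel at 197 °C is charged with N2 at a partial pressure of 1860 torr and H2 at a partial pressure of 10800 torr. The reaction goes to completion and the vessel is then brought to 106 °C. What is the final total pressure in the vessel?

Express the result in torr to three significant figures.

7210 torr

At constant V, partial pressures at 197 °C are proportional to moles, so apply stoichiometry directly to pressures.
P(H2) required for 1860 torr of N2 = (3/1) × 1860 = 5580 torr; available 10800 torr, so N2 is limiting.
P(H2) remaining = 10800 − (3/1) × 1860 = 5220 torr
P(gaseous products) = (2)/1 × 1860 = 3720 torr
P_total at 197 °C = 5220 + 3720 = 8940 torr
Scaling to 106 °C: P = 8940 × 379.15/470.15 = 7210 torr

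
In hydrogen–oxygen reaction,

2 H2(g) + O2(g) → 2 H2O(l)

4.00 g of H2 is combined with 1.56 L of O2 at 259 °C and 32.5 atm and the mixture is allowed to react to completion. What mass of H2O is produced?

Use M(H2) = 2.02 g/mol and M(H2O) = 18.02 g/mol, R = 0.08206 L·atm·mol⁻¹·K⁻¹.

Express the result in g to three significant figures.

n(H2) = 4.00 / 2.02 = 1.980 mol
n(O2) = PV/RT = (32.5 × 1.56) / (0.08206 × 532.15) = 1.161 mol
For 1.980 mol H2, stoichiometry requires (1/2) × 1.980 = 0.9900 mol O2; 1.161 mol is available, so H2 is limiting.
n(H2O) = (2/2) × 1.980 = 1.980 mol
m(H2O) = 1.980 × 18.02 = 35.68 g

35.7 g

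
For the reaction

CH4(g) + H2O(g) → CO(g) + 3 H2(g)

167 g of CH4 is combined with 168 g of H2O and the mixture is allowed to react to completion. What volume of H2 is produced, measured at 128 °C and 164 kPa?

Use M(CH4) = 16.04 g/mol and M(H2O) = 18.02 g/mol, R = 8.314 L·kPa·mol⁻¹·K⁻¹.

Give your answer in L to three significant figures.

569 L

n(CH4) = 167 / 16.04 = 10.41 mol
n(H2O) = 168 / 18.02 = 9.323 mol
For 10.41 mol CH4, stoichiometry requires (1/1) × 10.41 = 10.41 mol H2O; 9.323 mol is available, so H2O is limiting.
n(H2) = (3/1) × 9.323 = 27.97 mol
V(H2) = nRT/P = 27.97 × 8.314 × 401.15 / 164 = 568.8 L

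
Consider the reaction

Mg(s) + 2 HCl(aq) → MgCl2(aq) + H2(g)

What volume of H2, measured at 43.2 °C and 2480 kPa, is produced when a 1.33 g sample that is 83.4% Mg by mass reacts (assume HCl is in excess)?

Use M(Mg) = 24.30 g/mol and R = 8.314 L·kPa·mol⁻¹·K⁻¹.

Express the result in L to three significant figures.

mass of Mg = 1.33 × 83.4/100 = 1.109 g
n(Mg) = 1.109 / 24.30 = 0.04564 mol
n(H2) = (1/1) × 0.04564 = 0.04564 mol
V = nRT/P = 0.04564 × 8.314 × 316.35 / 2480 = 0.04840 L

0.0484 L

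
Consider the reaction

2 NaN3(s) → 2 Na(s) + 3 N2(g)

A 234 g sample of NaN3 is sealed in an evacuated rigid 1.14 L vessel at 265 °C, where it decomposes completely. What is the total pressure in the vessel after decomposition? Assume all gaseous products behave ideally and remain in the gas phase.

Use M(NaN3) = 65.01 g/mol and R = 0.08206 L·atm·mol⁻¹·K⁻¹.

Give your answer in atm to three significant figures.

n(NaN3) = 234 / 65.01 = 3.599 mol
n(gas produced) = (3/2) × 3.599 = 5.399 mol
P = nRT/V = 5.399 × 0.08206 × 538.15 / 1.14 = 209.1 atm

209 atm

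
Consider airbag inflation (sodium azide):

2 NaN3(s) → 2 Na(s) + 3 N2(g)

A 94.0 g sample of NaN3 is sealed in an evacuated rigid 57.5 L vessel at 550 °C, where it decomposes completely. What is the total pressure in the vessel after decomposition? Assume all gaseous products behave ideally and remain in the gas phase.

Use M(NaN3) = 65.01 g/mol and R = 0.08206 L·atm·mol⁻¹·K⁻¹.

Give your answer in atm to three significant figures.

2.55 atm

n(NaN3) = 94.0 / 65.01 = 1.446 mol
n(gas produced) = (3/2) × 1.446 = 2.169 mol
P = nRT/V = 2.169 × 0.08206 × 823.15 / 57.5 = 2.548 atm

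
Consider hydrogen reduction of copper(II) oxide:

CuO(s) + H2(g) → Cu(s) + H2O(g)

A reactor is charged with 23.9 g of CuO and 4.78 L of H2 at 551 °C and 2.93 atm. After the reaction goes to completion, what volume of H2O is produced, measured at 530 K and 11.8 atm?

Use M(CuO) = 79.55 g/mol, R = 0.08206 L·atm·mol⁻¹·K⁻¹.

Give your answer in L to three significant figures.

n(CuO) = 23.9 / 79.55 = 0.3004 mol
n(H2) = PV/RT = (2.93 × 4.78) / (0.08206 × 824.15) = 0.2071 mol
For 0.3004 mol CuO, stoichiometry requires (1/1) × 0.3004 = 0.3004 mol H2; 0.2071 mol is available, so H2 is limiting.
n(H2O) = (1/1) × 0.2071 = 0.2071 mol
V(H2O) = nRT/P = 0.2071 × 0.08206 × 530 / 11.8 = 0.7633 L

0.763 L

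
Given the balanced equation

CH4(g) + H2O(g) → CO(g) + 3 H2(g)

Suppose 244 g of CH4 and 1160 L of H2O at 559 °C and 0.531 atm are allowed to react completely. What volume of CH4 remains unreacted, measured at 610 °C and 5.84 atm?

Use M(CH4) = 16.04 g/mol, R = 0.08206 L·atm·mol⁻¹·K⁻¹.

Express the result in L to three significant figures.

76.8 L

n(CH4) = 244 / 16.04 = 15.21 mol
n(H2O) = PV/RT = (0.531 × 1160) / (0.08206 × 832.15) = 9.020 mol
For 15.21 mol CH4, stoichiometry requires (1/1) × 15.21 = 15.21 mol H2O; 9.020 mol is available, so H2O is limiting.
n(CH4) consumed = (1/1) × 9.020 = 9.020 mol; remaining = 15.21 − 9.020 = 6.190 mol
V(CH4) = nRT/P = 6.190 × 0.08206 × 883.15 / 5.84 = 76.81 L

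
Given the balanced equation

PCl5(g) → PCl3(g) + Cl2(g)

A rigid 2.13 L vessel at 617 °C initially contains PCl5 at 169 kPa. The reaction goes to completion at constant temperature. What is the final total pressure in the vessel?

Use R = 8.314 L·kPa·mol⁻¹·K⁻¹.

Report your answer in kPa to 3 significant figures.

338 kPa

Rigid vessel, constant T ⇒ P scales with total gas moles (1 → 2).
P_final = (2/1) × 169 = 338.0 kPa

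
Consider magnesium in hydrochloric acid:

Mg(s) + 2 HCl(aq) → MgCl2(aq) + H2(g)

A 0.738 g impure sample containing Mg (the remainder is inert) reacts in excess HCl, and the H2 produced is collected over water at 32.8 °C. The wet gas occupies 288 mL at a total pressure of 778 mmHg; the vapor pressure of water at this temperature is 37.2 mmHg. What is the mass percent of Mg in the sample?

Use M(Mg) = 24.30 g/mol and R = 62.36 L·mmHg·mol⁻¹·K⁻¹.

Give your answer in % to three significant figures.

P(H2) = 778 − 37.2 = 740.8 mmHg
n(H2) = PV/RT = (740.8 × 0.2880) / (62.36 × 305.95) = 0.01118 mol
n(Mg) = (1/1) × 0.01118 = 0.01118 mol
m(Mg) = 0.01118 × 24.30 = 0.2717 g
%Mg = 0.2717 / 0.738 × 100 = 36.82%

36.8 %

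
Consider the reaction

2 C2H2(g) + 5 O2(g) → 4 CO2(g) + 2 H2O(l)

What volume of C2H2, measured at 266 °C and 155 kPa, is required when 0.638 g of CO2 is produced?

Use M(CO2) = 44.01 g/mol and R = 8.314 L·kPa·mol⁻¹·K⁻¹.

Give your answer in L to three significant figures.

0.210 L

n(CO2) = 0.6380 / 44.01 = 0.01450 mol
n(C2H2) = (2/4) × 0.01450 = 0.007250 mol
V = nRT/P = 0.007250 × 8.314 × 539.15 / 155 = 0.2097 L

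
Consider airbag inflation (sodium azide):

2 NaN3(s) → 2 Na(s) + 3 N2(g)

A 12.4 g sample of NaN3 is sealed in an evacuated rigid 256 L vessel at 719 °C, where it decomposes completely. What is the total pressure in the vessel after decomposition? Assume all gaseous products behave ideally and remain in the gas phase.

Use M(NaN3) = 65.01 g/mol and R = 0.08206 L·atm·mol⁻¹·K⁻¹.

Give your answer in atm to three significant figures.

0.0910 atm

n(NaN3) = 12.4 / 65.01 = 0.1907 mol
n(gas produced) = (3/2) × 0.1907 = 0.2861 mol
P = nRT/V = 0.2861 × 0.08206 × 992.15 / 256 = 0.09099 atm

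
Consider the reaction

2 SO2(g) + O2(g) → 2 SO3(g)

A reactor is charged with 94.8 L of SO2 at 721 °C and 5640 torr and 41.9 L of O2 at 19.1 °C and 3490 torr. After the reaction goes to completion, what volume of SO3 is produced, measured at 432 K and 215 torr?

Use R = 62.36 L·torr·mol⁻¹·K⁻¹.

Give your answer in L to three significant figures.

1080 L

n(SO2) = PV/RT = (5640 × 94.8) / (62.36 × 994.15) = 8.624 mol
n(O2) = PV/RT = (3490 × 41.9) / (62.36 × 292.25) = 8.024 mol
For 8.624 mol SO2, stoichiometry requires (1/2) × 8.624 = 4.312 mol O2; 8.024 mol is available, so SO2 is limiting.
n(SO3) = (2/2) × 8.624 = 8.624 mol
V(SO3) = nRT/P = 8.624 × 62.36 × 432 / 215 = 1081 L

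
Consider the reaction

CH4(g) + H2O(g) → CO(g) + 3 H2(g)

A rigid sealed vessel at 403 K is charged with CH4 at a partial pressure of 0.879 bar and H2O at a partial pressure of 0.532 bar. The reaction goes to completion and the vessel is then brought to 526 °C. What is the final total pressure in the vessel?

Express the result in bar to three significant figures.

With V and T fixed, P_i ∝ n_i, so the mole ratios apply directly to partial pressures at 403 K.
P(H2O) required for 0.879 bar of CH4 = (1/1) × 0.879 = 0.8790 bar; available 0.532 bar, so H2O is limiting.
P(CH4) remaining = 0.879 − (1/1) × 0.532 = 0.3470 bar
P(gaseous products) = (1+3)/1 × 0.532 = 2.128 bar
P_total at 403 K = 0.3470 + 2.128 = 2.475 bar
Scaling to 526 °C: P = 2.475 × 799.15/403 = 4.908 bar

4.91 bar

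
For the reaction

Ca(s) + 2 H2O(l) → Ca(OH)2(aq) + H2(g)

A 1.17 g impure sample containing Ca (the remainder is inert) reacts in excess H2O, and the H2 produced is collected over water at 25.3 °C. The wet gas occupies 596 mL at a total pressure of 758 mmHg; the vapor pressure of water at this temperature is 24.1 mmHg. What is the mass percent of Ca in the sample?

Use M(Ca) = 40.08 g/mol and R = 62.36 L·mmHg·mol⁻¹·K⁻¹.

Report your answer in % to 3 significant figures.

80.5 %

P(H2) = 758 − 24.1 = 733.9 mmHg
n(H2) = PV/RT = (733.9 × 0.5960) / (62.36 × 298.45) = 0.02350 mol
n(Ca) = (1/1) × 0.02350 = 0.02350 mol
m(Ca) = 0.02350 × 40.08 = 0.9419 g
%Ca = 0.9419 / 1.17 × 100 = 80.50%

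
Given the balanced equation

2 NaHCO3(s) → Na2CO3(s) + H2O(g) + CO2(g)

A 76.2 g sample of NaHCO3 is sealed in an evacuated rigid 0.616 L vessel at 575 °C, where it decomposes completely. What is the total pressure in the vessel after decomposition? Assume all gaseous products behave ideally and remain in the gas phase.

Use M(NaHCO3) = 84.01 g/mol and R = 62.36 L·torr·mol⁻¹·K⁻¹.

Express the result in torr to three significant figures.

77900 torr

n(NaHCO3) = 76.2 / 84.01 = 0.9070 mol
n(gas produced) = (2/2) × 0.9070 = 0.9070 mol
P = nRT/V = 0.9070 × 62.36 × 848.15 / 0.616 = 77880 torr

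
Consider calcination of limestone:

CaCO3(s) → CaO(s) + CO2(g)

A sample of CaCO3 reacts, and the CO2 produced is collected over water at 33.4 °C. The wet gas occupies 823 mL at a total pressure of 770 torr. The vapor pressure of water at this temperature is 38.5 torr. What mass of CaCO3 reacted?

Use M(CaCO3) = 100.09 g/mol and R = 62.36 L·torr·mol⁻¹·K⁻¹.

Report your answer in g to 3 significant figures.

3.15 g

P(CO2) = 770 − 38.5 = 731.5 torr
n(CO2) = PV/RT = (731.5 × 0.8230) / (62.36 × 306.55) = 0.03149 mol
n(CaCO3) = (1/1) × 0.03149 = 0.03149 mol
m(CaCO3) = 0.03149 × 100.09 = 3.152 g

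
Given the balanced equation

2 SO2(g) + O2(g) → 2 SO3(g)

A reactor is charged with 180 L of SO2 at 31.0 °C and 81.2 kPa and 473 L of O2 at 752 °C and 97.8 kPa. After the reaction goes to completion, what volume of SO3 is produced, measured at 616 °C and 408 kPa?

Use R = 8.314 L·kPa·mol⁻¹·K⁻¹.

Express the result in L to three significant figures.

n(SO2) = PV/RT = (81.2 × 180) / (8.314 × 304.15) = 5.780 mol
n(O2) = PV/RT = (97.8 × 473) / (8.314 × 1025.15) = 5.428 mol
For 5.780 mol SO2, stoichiometry requires (1/2) × 5.780 = 2.890 mol O2; 5.428 mol is available, so SO2 is limiting.
n(SO3) = (2/2) × 5.780 = 5.780 mol
V(SO3) = nRT/P = 5.780 × 8.314 × 889.15 / 408 = 104.7 L

105 L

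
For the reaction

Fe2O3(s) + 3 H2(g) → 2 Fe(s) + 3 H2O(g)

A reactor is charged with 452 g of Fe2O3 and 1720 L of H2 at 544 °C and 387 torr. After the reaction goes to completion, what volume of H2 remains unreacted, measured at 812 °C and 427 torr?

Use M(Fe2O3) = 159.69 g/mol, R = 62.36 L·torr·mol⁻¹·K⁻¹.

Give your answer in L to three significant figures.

724 L

n(Fe2O3) = 452 / 159.69 = 2.830 mol
n(H2) = PV/RT = (387 × 1720) / (62.36 × 817.15) = 13.06 mol
For 2.830 mol Fe2O3, stoichiometry requires (3/1) × 2.830 = 8.490 mol H2; 13.06 mol is available, so Fe2O3 is limiting.
n(H2) consumed = (3/1) × 2.830 = 8.490 mol; remaining = 13.06 − 8.490 = 4.570 mol
V(H2) = nRT/P = 4.570 × 62.36 × 1085.15 / 427 = 724.2 L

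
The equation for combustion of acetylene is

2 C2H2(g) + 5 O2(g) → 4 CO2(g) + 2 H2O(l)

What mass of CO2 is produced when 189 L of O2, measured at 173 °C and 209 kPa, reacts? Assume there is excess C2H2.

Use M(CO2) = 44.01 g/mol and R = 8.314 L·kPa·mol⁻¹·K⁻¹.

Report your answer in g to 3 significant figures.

n(O2) = PV/RT = (209 × 189) / (8.314 × 446.15) = 10.65 mol
n(CO2) = (4/5) × 10.65 = 8.520 mol
m(CO2) = 8.520 × 44.01 = 375.0 g

375 g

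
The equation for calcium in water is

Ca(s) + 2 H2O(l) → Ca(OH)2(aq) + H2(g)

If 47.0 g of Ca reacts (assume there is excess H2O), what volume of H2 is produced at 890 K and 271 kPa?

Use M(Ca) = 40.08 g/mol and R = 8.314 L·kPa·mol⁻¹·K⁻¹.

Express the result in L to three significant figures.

n(Ca) = 47.00 / 40.08 = 1.173 mol
n(H2) = (1/1) × 1.173 = 1.173 mol
V = nRT/P = 1.173 × 8.314 × 890 / 271 = 32.03 L

32.0 L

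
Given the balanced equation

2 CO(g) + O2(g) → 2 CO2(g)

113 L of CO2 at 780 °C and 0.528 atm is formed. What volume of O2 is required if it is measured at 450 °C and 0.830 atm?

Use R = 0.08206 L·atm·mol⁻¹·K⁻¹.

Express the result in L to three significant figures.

24.7 L

n(CO2) = PV/RT = (0.528 × 113) / (0.08206 × 1053.15) = 0.6904 mol
n(O2) = (1/2) × 0.6904 = 0.3452 mol
V = nRT/P = 0.3452 × 0.08206 × 723.15 / 0.830 = 24.68 L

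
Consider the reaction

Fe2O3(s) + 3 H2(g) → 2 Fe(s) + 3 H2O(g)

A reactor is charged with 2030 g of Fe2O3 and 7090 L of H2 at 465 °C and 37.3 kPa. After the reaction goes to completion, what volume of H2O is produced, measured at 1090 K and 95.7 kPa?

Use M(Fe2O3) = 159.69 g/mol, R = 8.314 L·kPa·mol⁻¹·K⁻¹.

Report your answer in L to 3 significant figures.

n(Fe2O3) = 2030 / 159.69 = 12.71 mol
n(H2) = PV/RT = (37.3 × 7090) / (8.314 × 738.15) = 43.09 mol
For 12.71 mol Fe2O3, stoichiometry requires (3/1) × 12.71 = 38.13 mol H2; 43.09 mol is available, so Fe2O3 is limiting.
n(H2O) = (3/1) × 12.71 = 38.13 mol
V(H2O) = nRT/P = 38.13 × 8.314 × 1090 / 95.7 = 3611 L

3610 L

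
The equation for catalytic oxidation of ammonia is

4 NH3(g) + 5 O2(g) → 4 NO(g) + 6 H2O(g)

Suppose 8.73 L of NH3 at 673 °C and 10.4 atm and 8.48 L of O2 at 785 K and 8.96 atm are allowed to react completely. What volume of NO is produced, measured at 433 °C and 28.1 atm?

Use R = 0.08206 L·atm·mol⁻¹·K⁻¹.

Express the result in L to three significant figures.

1.95 L

n(NH3) = PV/RT = (10.4 × 8.73) / (0.08206 × 946.15) = 1.169 mol
n(O2) = PV/RT = (8.96 × 8.48) / (0.08206 × 785) = 1.180 mol
For 1.169 mol NH3, stoichiometry requires (5/4) × 1.169 = 1.461 mol O2; 1.180 mol is available, so O2 is limiting.
n(NO) = (4/5) × 1.180 = 0.9440 mol
V(NO) = nRT/P = 0.9440 × 0.08206 × 706.15 / 28.1 = 1.947 L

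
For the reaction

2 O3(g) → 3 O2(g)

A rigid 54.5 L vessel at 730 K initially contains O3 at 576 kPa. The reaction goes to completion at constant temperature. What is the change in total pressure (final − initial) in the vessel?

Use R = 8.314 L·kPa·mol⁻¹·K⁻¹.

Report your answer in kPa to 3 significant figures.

288 kPa

At constant T and V, P ∝ n(gas): 2 mol gas → 3 mol gas.
P_final = (3/2) × 576 = 864.0 kPa; ΔP = 864.0 − 576 = 288.0 kPa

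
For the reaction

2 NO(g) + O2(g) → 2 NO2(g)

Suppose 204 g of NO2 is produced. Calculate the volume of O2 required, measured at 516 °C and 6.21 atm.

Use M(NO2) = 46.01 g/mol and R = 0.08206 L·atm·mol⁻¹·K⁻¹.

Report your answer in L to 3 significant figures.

n(NO2) = 204.0 / 46.01 = 4.434 mol
n(O2) = (1/2) × 4.434 = 2.217 mol
V = nRT/P = 2.217 × 0.08206 × 789.15 / 6.21 = 23.12 L

23.1 L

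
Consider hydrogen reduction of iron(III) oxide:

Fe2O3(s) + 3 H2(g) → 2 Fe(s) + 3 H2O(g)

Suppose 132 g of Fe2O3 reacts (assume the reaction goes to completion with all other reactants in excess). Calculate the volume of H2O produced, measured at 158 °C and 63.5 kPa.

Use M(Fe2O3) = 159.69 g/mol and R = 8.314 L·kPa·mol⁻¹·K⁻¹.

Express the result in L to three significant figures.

n(Fe2O3) = 132.0 / 159.69 = 0.8266 mol
n(H2O) = (3/1) × 0.8266 = 2.480 mol
V = nRT/P = 2.480 × 8.314 × 431.15 / 63.5 = 140.0 L

140 L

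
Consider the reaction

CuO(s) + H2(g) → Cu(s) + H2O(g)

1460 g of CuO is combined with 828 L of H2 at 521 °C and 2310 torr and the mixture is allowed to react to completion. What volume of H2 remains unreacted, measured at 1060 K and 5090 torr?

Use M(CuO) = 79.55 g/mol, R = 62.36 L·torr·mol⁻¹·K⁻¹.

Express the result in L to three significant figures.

263 L

n(CuO) = 1460 / 79.55 = 18.35 mol
n(H2) = PV/RT = (2310 × 828) / (62.36 × 794.15) = 38.62 mol
For 18.35 mol CuO, stoichiometry requires (1/1) × 18.35 = 18.35 mol H2; 38.62 mol is available, so CuO is limiting.
n(H2) consumed = (1/1) × 18.35 = 18.35 mol; remaining = 38.62 − 18.35 = 20.27 mol
V(H2) = nRT/P = 20.27 × 62.36 × 1060 / 5090 = 263.2 L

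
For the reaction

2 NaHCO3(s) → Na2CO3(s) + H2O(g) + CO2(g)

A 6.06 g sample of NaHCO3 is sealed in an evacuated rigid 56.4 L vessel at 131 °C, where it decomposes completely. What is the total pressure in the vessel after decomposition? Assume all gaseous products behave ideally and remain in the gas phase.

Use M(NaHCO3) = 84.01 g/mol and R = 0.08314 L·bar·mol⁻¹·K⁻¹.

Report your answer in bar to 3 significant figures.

n(NaHCO3) = 6.06 / 84.01 = 0.07213 mol
n(gas produced) = (2/2) × 0.07213 = 0.07213 mol
P = nRT/V = 0.07213 × 0.08314 × 404.15 / 56.4 = 0.04297 bar

0.0430 bar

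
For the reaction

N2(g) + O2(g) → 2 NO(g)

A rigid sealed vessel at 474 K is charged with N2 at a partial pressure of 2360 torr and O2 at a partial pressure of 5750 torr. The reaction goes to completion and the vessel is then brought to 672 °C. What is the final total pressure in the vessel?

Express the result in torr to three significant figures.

16200 torr

At constant V, partial pressures at 474 K are proportional to moles, so apply stoichiometry directly to pressures.
P(O2) required for 2360 torr of N2 = (1/1) × 2360 = 2360 torr; available 5750 torr, so N2 is limiting.
P(O2) remaining = 5750 − (1/1) × 2360 = 3390 torr
P(gaseous products) = (2)/1 × 2360 = 4720 torr
P_total at 474 K = 3390 + 4720 = 8110 torr
Scaling to 672 °C: P = 8110 × 945.15/474 = 16170 torr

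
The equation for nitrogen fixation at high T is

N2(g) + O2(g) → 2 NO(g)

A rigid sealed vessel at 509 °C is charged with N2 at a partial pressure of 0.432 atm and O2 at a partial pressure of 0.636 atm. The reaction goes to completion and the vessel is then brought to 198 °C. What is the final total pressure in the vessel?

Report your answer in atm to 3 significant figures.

0.643 atm

Because the vessel is rigid and T is held at 509 °C, work the stoichiometry in partial pressures (P_i = n_iRT/V).
P(O2) required for 0.432 atm of N2 = (1/1) × 0.432 = 0.4320 atm; available 0.636 atm, so N2 is limiting.
P(O2) remaining = 0.636 − (1/1) × 0.432 = 0.2040 atm
P(gaseous products) = (2)/1 × 0.432 = 0.8640 atm
P_total at 509 °C = 0.2040 + 0.8640 = 1.068 atm
Scaling to 198 °C: P = 1.068 × 471.15/782.15 = 0.6433 atm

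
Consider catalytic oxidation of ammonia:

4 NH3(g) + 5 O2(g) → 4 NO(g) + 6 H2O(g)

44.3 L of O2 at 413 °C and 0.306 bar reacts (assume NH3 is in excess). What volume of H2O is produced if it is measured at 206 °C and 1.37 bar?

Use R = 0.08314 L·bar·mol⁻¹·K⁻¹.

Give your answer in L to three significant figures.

8.29 L

n(O2) = PV/RT = (0.306 × 44.3) / (0.08314 × 686.15) = 0.2376 mol
n(H2O) = (6/5) × 0.2376 = 0.2851 mol
V = nRT/P = 0.2851 × 0.08314 × 479.15 / 1.37 = 8.290 L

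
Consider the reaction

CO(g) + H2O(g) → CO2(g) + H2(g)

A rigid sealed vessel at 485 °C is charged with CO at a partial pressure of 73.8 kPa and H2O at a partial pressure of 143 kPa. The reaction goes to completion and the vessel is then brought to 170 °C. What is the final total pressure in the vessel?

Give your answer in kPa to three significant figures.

Because the vessel is rigid and T is held at 485 °C, work the stoichiometry in partial pressures (P_i = n_iRT/V).
P(H2O) required for 73.8 kPa of CO = (1/1) × 73.8 = 73.80 kPa; available 143 kPa, so CO is limiting.
P(H2O) remaining = 143 − (1/1) × 73.8 = 69.20 kPa
P(gaseous products) = (1+1)/1 × 73.8 = 147.6 kPa
P_total at 485 °C = 69.20 + 147.6 = 216.8 kPa
Scaling to 170 °C: P = 216.8 × 443.15/758.15 = 126.7 kPa

127 kPa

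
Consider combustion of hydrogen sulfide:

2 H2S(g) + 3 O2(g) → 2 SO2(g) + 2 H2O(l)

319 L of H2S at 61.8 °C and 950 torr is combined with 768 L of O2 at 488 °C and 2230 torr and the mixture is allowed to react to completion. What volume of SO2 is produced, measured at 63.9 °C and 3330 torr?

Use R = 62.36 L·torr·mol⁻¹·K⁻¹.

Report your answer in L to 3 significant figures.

n(H2S) = PV/RT = (950 × 319) / (62.36 × 334.95) = 14.51 mol
n(O2) = PV/RT = (2230 × 768) / (62.36 × 761.15) = 36.08 mol
For 14.51 mol H2S, stoichiometry requires (3/2) × 14.51 = 21.77 mol O2; 36.08 mol is available, so H2S is limiting.
n(SO2) = (2/2) × 14.51 = 14.51 mol
V(SO2) = nRT/P = 14.51 × 62.36 × 337.05 / 3330 = 91.58 L

91.6 L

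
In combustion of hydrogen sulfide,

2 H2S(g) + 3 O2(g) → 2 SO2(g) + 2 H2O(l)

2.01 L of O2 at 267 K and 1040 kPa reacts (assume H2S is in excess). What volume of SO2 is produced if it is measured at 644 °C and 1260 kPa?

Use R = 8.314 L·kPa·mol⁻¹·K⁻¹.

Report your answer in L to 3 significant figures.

3.80 L

n(O2) = PV/RT = (1040 × 2.01) / (8.314 × 267) = 0.9417 mol
n(SO2) = (2/3) × 0.9417 = 0.6278 mol
V = nRT/P = 0.6278 × 8.314 × 917.15 / 1260 = 3.799 L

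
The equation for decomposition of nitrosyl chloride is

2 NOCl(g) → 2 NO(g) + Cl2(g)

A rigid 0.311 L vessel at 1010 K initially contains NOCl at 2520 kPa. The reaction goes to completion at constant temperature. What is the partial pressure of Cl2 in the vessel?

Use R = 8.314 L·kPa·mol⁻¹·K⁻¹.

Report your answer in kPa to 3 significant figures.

1260 kPa

n(NOCl)₀ = PV/RT = (2520 × 0.311) / (8.314 × 1010) = 0.09333 mol
n(Cl2) = (1/2) × 0.09333 = 0.04666 mol
P(Cl2) = nRT/V = 0.04666 × 8.314 × 1010 / 0.311 = 1260 kPa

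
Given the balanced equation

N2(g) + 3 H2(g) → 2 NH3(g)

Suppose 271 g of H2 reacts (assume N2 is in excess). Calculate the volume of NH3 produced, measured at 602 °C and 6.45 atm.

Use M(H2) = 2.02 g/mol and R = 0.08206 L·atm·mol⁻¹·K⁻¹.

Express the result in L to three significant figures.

n(H2) = 271.0 / 2.02 = 134.2 mol
n(NH3) = (2/3) × 134.2 = 89.47 mol
V = nRT/P = 89.47 × 0.08206 × 875.15 / 6.45 = 996.2 L

996 L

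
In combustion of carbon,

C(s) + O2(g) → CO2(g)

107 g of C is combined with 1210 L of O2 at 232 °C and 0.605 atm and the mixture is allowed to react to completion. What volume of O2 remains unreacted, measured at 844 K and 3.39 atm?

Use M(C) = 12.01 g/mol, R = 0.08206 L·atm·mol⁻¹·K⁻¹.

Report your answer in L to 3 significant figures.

179 L

n(C) = 107 / 12.01 = 8.909 mol
n(O2) = PV/RT = (0.605 × 1210) / (0.08206 × 505.15) = 17.66 mol
For 8.909 mol C, stoichiometry requires (1/1) × 8.909 = 8.909 mol O2; 17.66 mol is available, so C is limiting.
n(O2) consumed = (1/1) × 8.909 = 8.909 mol; remaining = 17.66 − 8.909 = 8.751 mol
V(O2) = nRT/P = 8.751 × 0.08206 × 844 / 3.39 = 178.8 L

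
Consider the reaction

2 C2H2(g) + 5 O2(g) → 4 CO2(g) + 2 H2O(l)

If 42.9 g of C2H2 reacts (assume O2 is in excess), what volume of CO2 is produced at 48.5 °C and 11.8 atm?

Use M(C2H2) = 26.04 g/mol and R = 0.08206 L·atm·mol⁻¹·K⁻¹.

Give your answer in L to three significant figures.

n(C2H2) = 42.90 / 26.04 = 1.647 mol
n(CO2) = (4/2) × 1.647 = 3.294 mol
V = nRT/P = 3.294 × 0.08206 × 321.65 / 11.8 = 7.368 L

7.37 L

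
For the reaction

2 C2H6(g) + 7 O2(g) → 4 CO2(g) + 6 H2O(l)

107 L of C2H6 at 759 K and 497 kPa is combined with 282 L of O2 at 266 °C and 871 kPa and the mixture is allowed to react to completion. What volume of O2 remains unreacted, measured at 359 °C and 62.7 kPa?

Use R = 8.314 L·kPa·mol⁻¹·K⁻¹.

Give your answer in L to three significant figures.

n(C2H6) = PV/RT = (497 × 107) / (8.314 × 759) = 8.427 mol
n(O2) = PV/RT = (871 × 282) / (8.314 × 539.15) = 54.80 mol
For 8.427 mol C2H6, stoichiometry requires (7/2) × 8.427 = 29.49 mol O2; 54.80 mol is available, so C2H6 is limiting.
n(O2) consumed = (7/2) × 8.427 = 29.49 mol; remaining = 54.80 − 29.49 = 25.31 mol
V(O2) = nRT/P = 25.31 × 8.314 × 632.15 / 62.7 = 2122 L

2120 L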